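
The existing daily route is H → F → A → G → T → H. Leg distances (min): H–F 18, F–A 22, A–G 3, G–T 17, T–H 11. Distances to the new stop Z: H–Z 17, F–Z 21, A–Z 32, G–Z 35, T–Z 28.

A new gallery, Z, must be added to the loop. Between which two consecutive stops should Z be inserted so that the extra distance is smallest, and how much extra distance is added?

Adding 20 min by placing Z on the H–F leg.

Insertion cost between consecutive stops i–j is d(i,Z) + d(Z,j) − d(i,j):
  between H and F: 17 + 21 − 18 = 20
  between F and A: 21 + 32 − 22 = 31
  between A and G: 32 + 35 − 3 = 64
  between G and T: 35 + 28 − 17 = 46
  between T and H: 28 + 17 − 11 = 34
Cheapest insertion is between H and F, adding 20.
New total = 71 + 20 = 91.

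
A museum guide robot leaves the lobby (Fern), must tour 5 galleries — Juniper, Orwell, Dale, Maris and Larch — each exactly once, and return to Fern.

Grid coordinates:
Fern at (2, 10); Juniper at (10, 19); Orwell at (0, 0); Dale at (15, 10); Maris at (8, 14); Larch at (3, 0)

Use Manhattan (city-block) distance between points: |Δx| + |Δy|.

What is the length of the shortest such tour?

Fern→Juniper→Orwell→Dale→Maris→Larch→Fern: 17+29+25+11+19+11 = 112
Fern→Juniper→Orwell→Dale→Larch→Maris→Fern: 17+29+25+22+19+10 = 122
Fern→Juniper→Orwell→Maris→Dale→Larch→Fern: 17+29+22+11+22+11 = 112
Fern→Juniper→Orwell→Maris→Larch→Dale→Fern: 17+29+22+19+22+13 = 122
Fern→Juniper→Orwell→Larch→Dale→Maris→Fern: 17+29+3+22+11+10 = 92
Fern→Juniper→Orwell→Larch→Maris→Dale→Fern: 17+29+3+19+11+13 = 92
Fern→Juniper→Dale→Orwell→Maris→Larch→Fern: 17+14+25+22+19+11 = 108
Fern→Juniper→Dale→Orwell→Larch→Maris→Fern: 17+14+25+3+19+10 = 88
Fern→Juniper→Dale→Maris→Orwell→Larch→Fern: 17+14+11+22+3+11 = 78
Fern→Juniper→Dale→Maris→Larch→Orwell→Fern: 17+14+11+19+3+12 = 76
Fern→Juniper→Dale→Larch→Orwell→Maris→Fern: 17+14+22+3+22+10 = 88
Fern→Juniper→Dale→Larch→Maris→Orwell→Fern: 17+14+22+19+22+12 = 106
Fern→Juniper→Maris→Orwell→Dale→Larch→Fern: 17+7+22+25+22+11 = 104
Fern→Juniper→Maris→Orwell→Larch→Dale→Fern: 17+7+22+3+22+13 = 84
… (46 more)
Fern→Orwell→Larch→Dale→Juniper→Maris→Fern: 12+3+22+14+7+10 = 68  ← best
The minimum is 68.
One optimal route: Fern → Orwell → Larch → Dale → Juniper → Maris → Fern (or its reverse).

Shortest round trip = 68.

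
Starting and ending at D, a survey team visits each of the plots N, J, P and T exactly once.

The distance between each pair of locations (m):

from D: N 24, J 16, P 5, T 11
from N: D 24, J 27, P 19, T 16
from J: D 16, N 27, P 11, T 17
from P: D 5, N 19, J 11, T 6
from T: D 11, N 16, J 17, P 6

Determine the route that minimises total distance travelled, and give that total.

Minimum total distance: 70 m.

There are 12 distinct closed tours to check (reversals are equivalent).
D - N - J - P - T - D: 24+27+11+6+11 = 79
D - N - J - T - P - D: 24+27+17+6+5 = 79
D - N - P - J - T - D: 24+19+11+17+11 = 82
D - N - P - T - J - D: 24+19+6+17+16 = 82
D - N - T - J - P - D: 24+16+17+11+5 = 73
D - N - T - P - J - D: 24+16+6+11+16 = 73
D - J - N - P - T - D: 16+27+19+6+11 = 79
D - J - N - T - P - D: 16+27+16+6+5 = 70
D - J - P - N - T - D: 16+11+19+16+11 = 73
D - J - T - N - P - D: 16+17+16+19+5 = 73
D - P - N - J - T - D: 5+19+27+17+11 = 79
D - P - J - N - T - D: 5+11+27+16+11 = 70
The minimum is 70.
One optimal route: D → J → N → T → P → D (or its reverse).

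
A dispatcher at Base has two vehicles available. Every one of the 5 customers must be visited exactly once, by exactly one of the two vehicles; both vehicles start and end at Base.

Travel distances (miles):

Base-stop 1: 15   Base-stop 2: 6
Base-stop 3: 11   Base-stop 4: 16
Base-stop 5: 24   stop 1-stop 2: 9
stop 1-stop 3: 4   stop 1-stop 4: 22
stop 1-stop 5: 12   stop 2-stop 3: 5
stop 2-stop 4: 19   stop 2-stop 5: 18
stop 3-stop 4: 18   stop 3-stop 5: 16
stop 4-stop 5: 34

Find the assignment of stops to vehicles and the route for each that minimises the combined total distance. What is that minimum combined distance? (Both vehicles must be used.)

Minimum combined distance: 83 miles.

Check every non-empty split of the stops between the two vehicles; for each half take its own optimal tour:
  {stop 1} + {stop 2, stop 3, stop 4, stop 5}: 30 + 74 = 104
  {stop 2} + {stop 1, stop 3, stop 4, stop 5}: 12 + 74 = 86
  {stop 1, stop 2} + {stop 3, stop 4, stop 5}: 30 + 74 = 104
  {stop 3} + {stop 1, stop 2, stop 4, stop 5}: 22 + 74 = 96
  {stop 1, stop 3} + {stop 2, stop 4, stop 5}: 30 + 74 = 104
  {stop 2, stop 3} + {stop 1, stop 4, stop 5}: 22 + 74 = 96
  … (15 splits in total)
  {stop 4} + {stop 1, stop 2, stop 3, stop 5}: 32 + 51 = 83  ← best
Best: vehicle 1 Base → stop 4 → Base = 32; vehicle 2 Base → stop 2 → stop 3 → stop 1 → stop 5 → Base = 51; combined 83.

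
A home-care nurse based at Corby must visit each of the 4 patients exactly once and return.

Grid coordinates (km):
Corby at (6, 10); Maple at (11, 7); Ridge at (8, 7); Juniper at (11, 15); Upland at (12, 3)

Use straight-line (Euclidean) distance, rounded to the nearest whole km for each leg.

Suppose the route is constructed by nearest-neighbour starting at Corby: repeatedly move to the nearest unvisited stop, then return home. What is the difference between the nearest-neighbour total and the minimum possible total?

Corby: Ridge=4, Maple=6, Juniper=7, Upland=9 ⇒ Ridge
Ridge: Maple=3, Upland=6, Juniper=9 ⇒ Maple
Maple: Upland=4, Juniper=8 ⇒ Upland
Upland: Juniper=12 ⇒ Juniper
NN route Corby → Ridge → Maple → Upland → Juniper → Corby costs 30.
Optimal: Corby → Ridge → Upland → Maple → Juniper → Corby costs 29 (by enumerating all 12 distinct tours).
Excess = 30 − 29 = 1.

The nearest-neighbour route is 1 km longer than optimal.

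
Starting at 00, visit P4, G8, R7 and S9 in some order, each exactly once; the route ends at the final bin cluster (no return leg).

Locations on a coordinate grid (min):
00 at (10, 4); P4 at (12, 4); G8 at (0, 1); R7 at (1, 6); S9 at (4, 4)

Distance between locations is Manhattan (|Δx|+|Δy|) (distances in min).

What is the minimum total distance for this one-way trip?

There are 4! = 24 possible orderings.
00 - P4 - G8 - R7 - S9: 2+15+6+5 = 28
00 - P4 - G8 - S9 - R7: 2+15+7+5 = 29
00 - P4 - R7 - G8 - S9: 2+13+6+7 = 28
00 - P4 - R7 - S9 - G8: 2+13+5+7 = 27
00 - P4 - S9 - G8 - R7: 2+8+7+6 = 23
00 - P4 - S9 - R7 - G8: 2+8+5+6 = 21
00 - G8 - P4 - R7 - S9: 13+15+13+5 = 46
00 - G8 - P4 - S9 - R7: 13+15+8+5 = 41
00 - G8 - R7 - P4 - S9: 13+6+13+8 = 40
00 - G8 - R7 - S9 - P4: 13+6+5+8 = 32
00 - G8 - S9 - P4 - R7: 13+7+8+13 = 41
00 - G8 - S9 - R7 - P4: 13+7+5+13 = 38
00 - R7 - P4 - G8 - S9: 11+13+15+7 = 46
00 - R7 - P4 - S9 - G8: 11+13+8+7 = 39
… (10 more)
The minimum is 21.
One shortest path: 00 → P4 → S9 → R7 → G8.

Shortest open route: 21 min.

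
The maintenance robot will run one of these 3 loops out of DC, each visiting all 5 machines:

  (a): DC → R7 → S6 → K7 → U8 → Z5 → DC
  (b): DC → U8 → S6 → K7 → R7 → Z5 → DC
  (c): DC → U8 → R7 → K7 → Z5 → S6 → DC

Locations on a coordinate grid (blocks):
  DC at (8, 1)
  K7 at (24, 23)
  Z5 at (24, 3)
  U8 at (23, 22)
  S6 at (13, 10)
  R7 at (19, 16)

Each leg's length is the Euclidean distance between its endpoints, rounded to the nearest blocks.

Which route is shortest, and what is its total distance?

80 blocks — (a) is the shortest.

(a): 19 + 8 + 17 + 1 + 19 + 16 = 80
(b): 26 + 16 + 17 + 9 + 14 + 16 = 98
(c): 26 + 7 + 9 + 20 + 13 + 10 = 85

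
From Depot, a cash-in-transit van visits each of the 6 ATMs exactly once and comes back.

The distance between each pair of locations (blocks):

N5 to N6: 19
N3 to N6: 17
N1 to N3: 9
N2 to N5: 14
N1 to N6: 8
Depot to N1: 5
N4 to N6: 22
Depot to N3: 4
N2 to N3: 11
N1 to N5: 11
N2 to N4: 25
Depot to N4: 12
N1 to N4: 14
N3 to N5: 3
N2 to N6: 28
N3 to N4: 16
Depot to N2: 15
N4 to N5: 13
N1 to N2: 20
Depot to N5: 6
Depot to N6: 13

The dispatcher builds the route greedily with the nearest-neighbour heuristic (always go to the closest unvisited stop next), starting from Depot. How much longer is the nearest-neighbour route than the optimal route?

From Depot: N3=4, N1=5, N5=6, N4=12, N6=13, N2=15 → choose N3 (4).
From N3: N5=3, N1=9, N2=11, N4=16, N6=17 → choose N5 (3).
From N5: N1=11, N4=13, N2=14, N6=19 → choose N1 (11).
From N1: N6=8, N4=14, N2=20 → choose N6 (8).
From N6: N4=22, N2=28 → choose N4 (22).
From N4: N2=25 → choose N2 (25).
NN route Depot → N3 → N5 → N1 → N6 → N4 → N2 → Depot costs 88.
Optimal: Depot → N1 → N6 → N4 → N5 → N2 → N3 → Depot costs 77 (by enumerating all 360 distinct tours).
Excess = 88 − 77 = 11.

11 blocks longer than the optimal tour.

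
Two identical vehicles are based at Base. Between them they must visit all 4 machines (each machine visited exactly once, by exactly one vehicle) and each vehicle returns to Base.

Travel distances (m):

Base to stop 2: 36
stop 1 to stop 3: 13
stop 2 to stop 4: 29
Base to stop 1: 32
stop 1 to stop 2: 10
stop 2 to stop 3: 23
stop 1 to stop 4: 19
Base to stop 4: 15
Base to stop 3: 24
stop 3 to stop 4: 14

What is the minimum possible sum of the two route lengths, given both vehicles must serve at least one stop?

There are 2^3 − 1 = 7 ways to divide the 4 stops into two non-empty groups. For each, the best each vehicle can do is its own shortest tour through its group:
  {stop 1} + {stop 2, stop 3, stop 4}: 64 + 88 = 152
  {stop 2} + {stop 1, stop 3, stop 4}: 72 + 71 = 143
  {stop 1, stop 2} + {stop 3, stop 4}: 78 + 53 = 131
  {stop 3} + {stop 1, stop 2, stop 4}: 48 + 80 = 128
  {stop 1, stop 3} + {stop 2, stop 4}: 69 + 80 = 149
  {stop 2, stop 3} + {stop 1, stop 4}: 83 + 66 = 149
  … (7 splits in total)
  {stop 1, stop 2, stop 3} + {stop 4}: 83 + 30 = 113  ← best
Best: vehicle 1 Base → stop 2 → stop 1 → stop 3 → Base = 83; vehicle 2 Base → stop 4 → Base = 30; combined 113.

Minimum combined distance: 113 m.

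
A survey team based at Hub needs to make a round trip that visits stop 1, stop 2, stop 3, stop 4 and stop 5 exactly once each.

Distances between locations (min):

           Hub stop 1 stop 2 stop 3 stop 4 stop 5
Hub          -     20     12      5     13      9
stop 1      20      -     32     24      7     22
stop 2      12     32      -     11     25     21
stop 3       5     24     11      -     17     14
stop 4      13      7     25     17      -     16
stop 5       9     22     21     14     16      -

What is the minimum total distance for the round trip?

Hub → stop 1 → stop 2 → stop 3 → stop 4 → stop 5 → Hub: 20+32+11+17+16+9 = 105
Hub → stop 1 → stop 2 → stop 3 → stop 5 → stop 4 → Hub: 20+32+11+14+16+13 = 106
Hub → stop 1 → stop 2 → stop 4 → stop 3 → stop 5 → Hub: 20+32+25+17+14+9 = 117
Hub → stop 1 → stop 2 → stop 4 → stop 5 → stop 3 → Hub: 20+32+25+16+14+5 = 112
Hub → stop 1 → stop 2 → stop 5 → stop 3 → stop 4 → Hub: 20+32+21+14+17+13 = 117
Hub → stop 1 → stop 2 → stop 5 → stop 4 → stop 3 → Hub: 20+32+21+16+17+5 = 111
Hub → stop 1 → stop 3 → stop 2 → stop 4 → stop 5 → Hub: 20+24+11+25+16+9 = 105
Hub → stop 1 → stop 3 → stop 2 → stop 5 → stop 4 → Hub: 20+24+11+21+16+13 = 105
Hub → stop 1 → stop 3 → stop 4 → stop 2 → stop 5 → Hub: 20+24+17+25+21+9 = 116
Hub → stop 1 → stop 3 → stop 4 → stop 5 → stop 2 → Hub: 20+24+17+16+21+12 = 110
Hub → stop 1 → stop 3 → stop 5 → stop 2 → stop 4 → Hub: 20+24+14+21+25+13 = 117
Hub → stop 1 → stop 3 → stop 5 → stop 4 → stop 2 → Hub: 20+24+14+16+25+12 = 111
Hub → stop 1 → stop 4 → stop 2 → stop 3 → stop 5 → Hub: 20+7+25+11+14+9 = 86
Hub → stop 1 → stop 4 → stop 2 → stop 5 → stop 3 → Hub: 20+7+25+21+14+5 = 92
… (46 more)
Hub → stop 2 → stop 3 → stop 4 → stop 1 → stop 5 → Hub: 12+11+17+7+22+9 = 78  ← best
The minimum is 78.
One optimal route: Hub → stop 2 → stop 3 → stop 4 → stop 1 → stop 5 → Hub (or its reverse).

78 min — the shortest possible round trip.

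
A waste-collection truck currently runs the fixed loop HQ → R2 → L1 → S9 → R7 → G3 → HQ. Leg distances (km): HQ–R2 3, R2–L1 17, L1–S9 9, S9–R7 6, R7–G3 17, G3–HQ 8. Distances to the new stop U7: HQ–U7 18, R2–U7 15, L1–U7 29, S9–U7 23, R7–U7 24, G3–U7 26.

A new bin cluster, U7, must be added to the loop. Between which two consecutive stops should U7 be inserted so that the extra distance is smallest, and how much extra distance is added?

Insertion cost between consecutive stops i–j is d(i,U7) + d(U7,j) − d(i,j):
  between HQ and R2: 18 + 15 − 3 = 30
  between R2 and L1: 15 + 29 − 17 = 27
  between L1 and S9: 29 + 23 − 9 = 43
  between S9 and R7: 23 + 24 − 6 = 41
  between R7 and G3: 24 + 26 − 17 = 33
  between G3 and HQ: 26 + 18 − 8 = 36
Cheapest insertion is between R2 and L1, adding 27.
New total = 60 + 27 = 87.

+27 km — insert U7 between R2 and L1.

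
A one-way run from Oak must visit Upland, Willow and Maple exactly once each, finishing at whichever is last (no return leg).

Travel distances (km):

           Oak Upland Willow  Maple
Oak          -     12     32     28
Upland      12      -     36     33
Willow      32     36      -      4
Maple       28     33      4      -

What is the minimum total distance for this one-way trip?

There are 3! = 6 possible orderings.
Oak→Upland→Willow→Maple: 12+36+4 = 52
Oak→Upland→Maple→Willow: 12+33+4 = 49
Oak→Willow→Upland→Maple: 32+36+33 = 101
Oak→Willow→Maple→Upland: 32+4+33 = 69
Oak→Maple→Upland→Willow: 28+33+36 = 97
Oak→Maple→Willow→Upland: 28+4+36 = 68
The minimum is 49.
One shortest path: Oak → Upland → Maple → Willow.

Minimum one-way distance = 49 km.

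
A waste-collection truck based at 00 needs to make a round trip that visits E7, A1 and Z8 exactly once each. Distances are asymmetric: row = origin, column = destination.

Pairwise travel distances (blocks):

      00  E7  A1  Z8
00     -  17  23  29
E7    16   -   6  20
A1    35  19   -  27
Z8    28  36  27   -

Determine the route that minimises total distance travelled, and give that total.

00 - E7 - A1 - Z8 - 00: 17+6+27+28 = 78
00 - E7 - Z8 - A1 - 00: 17+20+27+35 = 99
00 - A1 - E7 - Z8 - 00: 23+19+20+28 = 90
00 - A1 - Z8 - E7 - 00: 23+27+36+16 = 102
00 - Z8 - E7 - A1 - 00: 29+36+6+35 = 106
00 - Z8 - A1 - E7 - 00: 29+27+19+16 = 91
The minimum is 78.
One optimal route: 00 → E7 → A1 → Z8 → 00.

Shortest round trip = 78 blocks.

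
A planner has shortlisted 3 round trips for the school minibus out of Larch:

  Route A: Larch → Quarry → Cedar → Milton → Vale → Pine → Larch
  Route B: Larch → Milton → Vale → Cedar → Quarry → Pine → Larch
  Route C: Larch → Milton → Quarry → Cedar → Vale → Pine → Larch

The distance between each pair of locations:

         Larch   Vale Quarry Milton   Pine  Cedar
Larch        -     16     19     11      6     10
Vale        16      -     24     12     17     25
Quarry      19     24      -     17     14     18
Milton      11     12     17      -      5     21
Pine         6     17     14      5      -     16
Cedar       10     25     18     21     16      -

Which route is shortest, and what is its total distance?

86 — Route B is the shortest.

Route A: 19 + 18 + 21 + 12 + 17 + 6 = 93
Route B: 11 + 12 + 25 + 18 + 14 + 6 = 86
Route C: 11 + 17 + 18 + 25 + 17 + 6 = 94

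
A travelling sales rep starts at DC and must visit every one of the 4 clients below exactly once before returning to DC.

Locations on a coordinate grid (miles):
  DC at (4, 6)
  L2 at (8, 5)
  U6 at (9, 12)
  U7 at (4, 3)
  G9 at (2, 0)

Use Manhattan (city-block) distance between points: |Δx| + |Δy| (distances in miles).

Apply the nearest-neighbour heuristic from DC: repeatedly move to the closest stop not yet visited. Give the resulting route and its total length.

From DC: distances to unvisited — U7=3, L2=5, G9=8, U6=11. Nearest is U7 (3).
From U7: distances to unvisited — G9=5, L2=6, U6=14. Nearest is G9 (5).
From G9: distances to unvisited — L2=11, U6=19. Nearest is L2 (11).
From L2: distances to unvisited — U6=8. Nearest is U6 (8).
Return U6→DC: 11.
Total = 3 + 5 + 11 + 8 + 11 = 38.

Nearest-neighbour total = 38 miles; route DC → U7 → G9 → L2 → U6 → DC.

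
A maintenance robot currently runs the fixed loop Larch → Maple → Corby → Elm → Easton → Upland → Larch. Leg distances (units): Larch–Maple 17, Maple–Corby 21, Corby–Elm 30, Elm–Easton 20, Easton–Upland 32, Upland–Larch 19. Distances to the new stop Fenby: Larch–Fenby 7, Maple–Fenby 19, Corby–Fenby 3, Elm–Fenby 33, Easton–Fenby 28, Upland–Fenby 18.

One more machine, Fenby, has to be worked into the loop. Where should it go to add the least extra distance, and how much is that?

Insertion cost between consecutive stops i–j is d(i,Fenby) + d(Fenby,j) − d(i,j):
  between Larch and Maple: 7 + 19 − 17 = 9
  between Maple and Corby: 19 + 3 − 21 = 1
  between Corby and Elm: 3 + 33 − 30 = 6
  between Elm and Easton: 33 + 28 − 20 = 41
  between Easton and Upland: 28 + 18 − 32 = 14
  between Upland and Larch: 18 + 7 − 19 = 6
Cheapest insertion is between Maple and Corby, adding 1.
New total = 139 + 1 = 140.

Minimum extra distance: 1, inserting Fenby between Maple and Corby.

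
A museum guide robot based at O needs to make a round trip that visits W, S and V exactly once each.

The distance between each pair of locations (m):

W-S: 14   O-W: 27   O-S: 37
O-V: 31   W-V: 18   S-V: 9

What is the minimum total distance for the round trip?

Shortest round trip = 81 m.

With 3 stops there are 3!/2 = 3 distinct round trips (a route and its reverse cost the same).
O→W→S→V→O: 27+14+9+31 = 81
O→W→V→S→O: 27+18+9+37 = 91
O→S→W→V→O: 37+14+18+31 = 100
The minimum is 81.
One optimal route: O → W → S → V → O (or its reverse).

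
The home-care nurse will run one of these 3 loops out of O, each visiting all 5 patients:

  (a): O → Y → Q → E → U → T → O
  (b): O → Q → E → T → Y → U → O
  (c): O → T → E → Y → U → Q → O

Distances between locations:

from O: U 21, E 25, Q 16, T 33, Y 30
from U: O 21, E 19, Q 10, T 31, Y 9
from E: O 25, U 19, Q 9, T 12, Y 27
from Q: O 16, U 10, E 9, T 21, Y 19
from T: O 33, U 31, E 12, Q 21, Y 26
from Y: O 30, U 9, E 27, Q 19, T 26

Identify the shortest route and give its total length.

(a): 30 + 19 + 9 + 19 + 31 + 33 = 141
(b): 16 + 9 + 12 + 26 + 9 + 21 = 93
(c): 33 + 12 + 27 + 9 + 10 + 16 = 107

93 — (b) is the shortest.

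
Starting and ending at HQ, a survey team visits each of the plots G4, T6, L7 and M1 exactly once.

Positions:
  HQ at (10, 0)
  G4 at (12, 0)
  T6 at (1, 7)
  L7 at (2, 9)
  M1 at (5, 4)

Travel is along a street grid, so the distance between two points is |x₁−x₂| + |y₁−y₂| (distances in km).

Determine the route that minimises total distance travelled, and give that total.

40 km — the shortest possible round trip.

With 4 stops there are 4!/2 = 12 distinct round trips (a route and its reverse cost the same).
HQ → G4 → T6 → L7 → M1 → HQ: 2+18+3+8+9 = 40
HQ → G4 → T6 → M1 → L7 → HQ: 2+18+7+8+17 = 52
HQ → G4 → L7 → T6 → M1 → HQ: 2+19+3+7+9 = 40
HQ → G4 → L7 → M1 → T6 → HQ: 2+19+8+7+16 = 52
HQ → G4 → M1 → T6 → L7 → HQ: 2+11+7+3+17 = 40
HQ → G4 → M1 → L7 → T6 → HQ: 2+11+8+3+16 = 40
HQ → T6 → G4 → L7 → M1 → HQ: 16+18+19+8+9 = 70
HQ → T6 → G4 → M1 → L7 → HQ: 16+18+11+8+17 = 70
HQ → T6 → L7 → G4 → M1 → HQ: 16+3+19+11+9 = 58
HQ → T6 → M1 → G4 → L7 → HQ: 16+7+11+19+17 = 70
HQ → L7 → G4 → T6 → M1 → HQ: 17+19+18+7+9 = 70
HQ → L7 → T6 → G4 → M1 → HQ: 17+3+18+11+9 = 58
The minimum is 40.
One optimal route: HQ → G4 → T6 → L7 → M1 → HQ (or its reverse).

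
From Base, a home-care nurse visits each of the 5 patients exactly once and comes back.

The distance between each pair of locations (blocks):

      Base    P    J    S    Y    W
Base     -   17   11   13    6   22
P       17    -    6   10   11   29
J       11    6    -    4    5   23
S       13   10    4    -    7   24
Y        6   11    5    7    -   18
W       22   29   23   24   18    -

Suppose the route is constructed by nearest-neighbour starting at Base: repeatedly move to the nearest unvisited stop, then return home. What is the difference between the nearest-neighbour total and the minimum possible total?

The nearest-neighbour route is 3 blocks longer than optimal.

From Base: Y=6, J=11, S=13, P=17, W=22 → choose Y (6).
From Y: J=5, S=7, P=11, W=18 → choose J (5).
From J: S=4, P=6, W=23 → choose S (4).
From S: P=10, W=24 → choose P (10).
From P: W=29 → choose W (29).
NN route Base → Y → J → S → P → W → Base costs 76.
Optimal: Base → Y → P → J → S → W → Base costs 73 (by enumerating all 60 distinct tours).
Excess = 76 − 73 = 3.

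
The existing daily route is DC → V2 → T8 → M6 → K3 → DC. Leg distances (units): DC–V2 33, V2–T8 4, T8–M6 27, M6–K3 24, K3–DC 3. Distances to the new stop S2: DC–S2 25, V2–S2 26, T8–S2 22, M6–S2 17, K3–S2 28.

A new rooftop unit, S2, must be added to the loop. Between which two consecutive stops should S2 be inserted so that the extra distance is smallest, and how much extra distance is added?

Adding 12 by placing S2 on the T8–M6 leg.

Insertion cost between consecutive stops i–j is d(i,S2) + d(S2,j) − d(i,j):
  between DC and V2: 25 + 26 − 33 = 18
  between V2 and T8: 26 + 22 − 4 = 44
  between T8 and M6: 22 + 17 − 27 = 12
  between M6 and K3: 17 + 28 − 24 = 21
  between K3 and DC: 28 + 25 − 3 = 50
Cheapest insertion is between T8 and M6, adding 12.
New total = 91 + 12 = 103.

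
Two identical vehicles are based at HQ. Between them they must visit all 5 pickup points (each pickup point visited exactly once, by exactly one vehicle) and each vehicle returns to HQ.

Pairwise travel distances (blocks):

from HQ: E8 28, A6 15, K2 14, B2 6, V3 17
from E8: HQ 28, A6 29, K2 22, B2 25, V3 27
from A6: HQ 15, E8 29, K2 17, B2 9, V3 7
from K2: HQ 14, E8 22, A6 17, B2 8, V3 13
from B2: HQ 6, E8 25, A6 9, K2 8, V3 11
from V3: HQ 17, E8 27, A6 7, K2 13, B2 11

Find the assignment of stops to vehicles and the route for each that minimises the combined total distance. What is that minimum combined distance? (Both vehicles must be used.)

There are 2^4 − 1 = 15 ways to divide the 5 stops into two non-empty groups. For each, the best each vehicle can do is its own shortest tour through its group:
  {E8} + {A6, K2, B2, V3}: 56 + 49 = 105
  {A6} + {E8, K2, B2, V3}: 30 + 80 = 110
  {E8, A6} + {K2, B2, V3}: 72 + 44 = 116
  {K2} + {E8, A6, B2, V3}: 28 + 77 = 105
  {E8, K2} + {A6, B2, V3}: 64 + 39 = 103
  {A6, K2} + {E8, B2, V3}: 46 + 72 = 118
  … (15 splits in total)
  {B2} + {E8, A6, K2, V3}: 12 + 85 = 97  ← best
Best: vehicle 1 HQ → B2 → HQ = 12; vehicle 2 HQ → E8 → K2 → V3 → A6 → HQ = 85; combined 97.

97 blocks — the smallest possible combined total.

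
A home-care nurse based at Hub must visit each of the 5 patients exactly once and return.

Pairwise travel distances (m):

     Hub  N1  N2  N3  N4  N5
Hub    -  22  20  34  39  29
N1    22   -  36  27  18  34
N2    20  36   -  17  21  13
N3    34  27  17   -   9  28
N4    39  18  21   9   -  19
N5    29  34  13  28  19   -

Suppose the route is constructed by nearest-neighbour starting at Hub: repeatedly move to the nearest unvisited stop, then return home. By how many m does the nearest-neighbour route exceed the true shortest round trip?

Hub: N2=20, N1=22, N5=29, N3=34, N4=39 ⇒ N2
N2: N5=13, N3=17, N4=21, N1=36 ⇒ N5
N5: N4=19, N3=28, N1=34 ⇒ N4
N4: N3=9, N1=18 ⇒ N3
N3: N1=27 ⇒ N1
NN route Hub → N2 → N5 → N4 → N3 → N1 → Hub costs 110.
Optimal: Hub → N1 → N4 → N3 → N2 → N5 → Hub costs 108 (by enumerating all 60 distinct tours).
Excess = 110 − 108 = 2.

2 m longer than the optimal tour.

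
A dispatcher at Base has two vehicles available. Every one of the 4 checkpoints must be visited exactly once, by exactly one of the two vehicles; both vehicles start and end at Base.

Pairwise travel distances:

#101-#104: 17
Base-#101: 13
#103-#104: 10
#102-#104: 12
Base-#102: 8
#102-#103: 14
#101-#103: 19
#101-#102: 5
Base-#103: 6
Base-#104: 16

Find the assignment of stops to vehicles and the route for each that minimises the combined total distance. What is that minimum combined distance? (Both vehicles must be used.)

There are 2^3 − 1 = 7 ways to divide the 4 stops into two non-empty groups. For each, the best each vehicle can do is its own shortest tour through its group:
  {#101} + {#102, #103, #104}: 26 + 36 = 62
  {#102} + {#101, #103, #104}: 16 + 46 = 62
  {#101, #102} + {#103, #104}: 26 + 32 = 58
  {#103} + {#101, #102, #104}: 12 + 46 = 58
  {#101, #103} + {#102, #104}: 38 + 36 = 74
  {#102, #103} + {#101, #104}: 28 + 46 = 74
  … (7 splits in total)
Best: vehicle 1 Base → #101 → #102 → Base = 26; vehicle 2 Base → #103 → #104 → Base = 32; combined 58.

58 — the smallest possible combined total.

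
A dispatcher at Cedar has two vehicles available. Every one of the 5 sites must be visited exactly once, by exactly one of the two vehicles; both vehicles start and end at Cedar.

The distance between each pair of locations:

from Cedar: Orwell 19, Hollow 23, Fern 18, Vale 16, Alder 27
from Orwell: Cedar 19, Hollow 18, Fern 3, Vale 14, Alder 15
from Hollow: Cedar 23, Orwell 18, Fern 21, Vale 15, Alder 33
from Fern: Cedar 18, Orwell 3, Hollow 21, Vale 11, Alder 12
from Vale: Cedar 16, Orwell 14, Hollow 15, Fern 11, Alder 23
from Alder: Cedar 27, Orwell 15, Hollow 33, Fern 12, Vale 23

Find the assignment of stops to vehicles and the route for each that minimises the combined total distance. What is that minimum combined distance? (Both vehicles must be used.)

There are 2^4 − 1 = 15 ways to divide the 5 stops into two non-empty groups. For each, the best each vehicle can do is its own shortest tour through its group:
  {Orwell} + {Hollow, Fern, Vale, Alder}: 38 + 88 = 126
  {Hollow} + {Orwell, Fern, Vale, Alder}: 46 + 72 = 118
  {Orwell, Hollow} + {Fern, Vale, Alder}: 60 + 66 = 126
  {Fern} + {Orwell, Hollow, Vale, Alder}: 36 + 91 = 127
  {Orwell, Fern} + {Hollow, Vale, Alder}: 40 + 88 = 128
  {Hollow, Fern} + {Orwell, Vale, Alder}: 62 + 72 = 134
  … (15 splits in total)
  {Vale} + {Orwell, Hollow, Fern, Alder}: 32 + 83 = 115  ← best
Best: vehicle 1 Cedar → Vale → Cedar = 32; vehicle 2 Cedar → Hollow → Orwell → Fern → Alder → Cedar = 83; combined 115.

115 — the smallest possible combined total.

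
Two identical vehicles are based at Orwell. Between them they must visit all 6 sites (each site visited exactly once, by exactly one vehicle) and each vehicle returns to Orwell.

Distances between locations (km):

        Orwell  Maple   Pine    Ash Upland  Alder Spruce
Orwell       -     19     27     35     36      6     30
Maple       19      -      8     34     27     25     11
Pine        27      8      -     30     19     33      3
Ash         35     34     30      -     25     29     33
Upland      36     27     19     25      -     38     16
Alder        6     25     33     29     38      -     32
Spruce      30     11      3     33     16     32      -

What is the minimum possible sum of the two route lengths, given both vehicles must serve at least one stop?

118 km — the smallest possible combined total.

There are 2^5 − 1 = 31 ways to divide the 6 stops into two non-empty groups. For each, the best each vehicle can do is its own shortest tour through its group:
  {Maple} + {Pine, Ash, Upland, Alder, Spruce}: 38 + 106 = 144
  {Pine} + {Maple, Ash, Upland, Alder, Spruce}: 54 + 106 = 160
  {Maple, Pine} + {Ash, Upland, Alder, Spruce}: 54 + 106 = 160
  {Ash} + {Maple, Pine, Upland, Alder, Spruce}: 70 + 90 = 160
  {Maple, Ash} + {Pine, Upland, Alder, Spruce}: 88 + 90 = 178
  {Pine, Ash} + {Maple, Upland, Alder, Spruce}: 92 + 90 = 182
  … (31 splits in total)
  {Alder} + {Maple, Pine, Ash, Upland, Spruce}: 12 + 106 = 118  ← best
Best: vehicle 1 Orwell → Alder → Orwell = 12; vehicle 2 Orwell → Maple → Pine → Spruce → Upland → Ash → Orwell = 106; combined 118.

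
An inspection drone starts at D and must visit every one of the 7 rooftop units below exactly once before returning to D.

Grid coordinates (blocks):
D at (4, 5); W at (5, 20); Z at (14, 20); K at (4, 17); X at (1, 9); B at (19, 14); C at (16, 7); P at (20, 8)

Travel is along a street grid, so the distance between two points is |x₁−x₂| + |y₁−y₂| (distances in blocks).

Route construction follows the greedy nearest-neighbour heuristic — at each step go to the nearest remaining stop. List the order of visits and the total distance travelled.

Total distance 68 blocks via the nearest-neighbour route D → X → K → W → Z → B → P → C → D.

From D: distances to unvisited — X=7, K=12, C=14, W=16, P=19, B=24, Z=25. Nearest is X (7).
From X: distances to unvisited — K=11, W=15, C=17, P=20, B=23, Z=24. Nearest is K (11).
From K: distances to unvisited — W=4, Z=13, B=18, C=22, P=25. Nearest is W (4).
From W: distances to unvisited — Z=9, B=20, C=24, P=27. Nearest is Z (9).
From Z: distances to unvisited — B=11, C=15, P=18. Nearest is B (11).
From B: distances to unvisited — P=7, C=10. Nearest is P (7).
From P: distances to unvisited — C=5. Nearest is C (5).
Return C→D: 14.
Total = 7 + 11 + 4 + 9 + 11 + 7 + 5 + 14 = 68.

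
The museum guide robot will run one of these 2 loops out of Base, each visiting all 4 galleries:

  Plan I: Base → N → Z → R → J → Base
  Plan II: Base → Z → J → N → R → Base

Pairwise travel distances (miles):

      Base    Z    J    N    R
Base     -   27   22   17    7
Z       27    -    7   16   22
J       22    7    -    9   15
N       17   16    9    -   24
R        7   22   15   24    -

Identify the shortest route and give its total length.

74 miles — Plan II is the shortest.

Plan I: 17 + 16 + 22 + 15 + 22 = 92
Plan II: 27 + 7 + 9 + 24 + 7 = 74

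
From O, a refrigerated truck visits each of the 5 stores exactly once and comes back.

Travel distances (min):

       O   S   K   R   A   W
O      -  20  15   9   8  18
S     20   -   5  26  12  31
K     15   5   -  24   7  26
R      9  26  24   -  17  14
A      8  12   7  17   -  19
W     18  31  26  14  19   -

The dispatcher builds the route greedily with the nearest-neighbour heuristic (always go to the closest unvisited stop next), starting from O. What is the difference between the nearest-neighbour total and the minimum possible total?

O: A=8, R=9, K=15, W=18, S=20 ⇒ A
A: K=7, S=12, R=17, W=19 ⇒ K
K: S=5, R=24, W=26 ⇒ S
S: R=26, W=31 ⇒ R
R: W=14 ⇒ W
NN route O → A → K → S → R → W → O costs 78.
Optimal: O → S → K → A → W → R → O costs 74 (by enumerating all 60 distinct tours).
Excess = 78 − 74 = 4.

4 min longer than the optimal tour.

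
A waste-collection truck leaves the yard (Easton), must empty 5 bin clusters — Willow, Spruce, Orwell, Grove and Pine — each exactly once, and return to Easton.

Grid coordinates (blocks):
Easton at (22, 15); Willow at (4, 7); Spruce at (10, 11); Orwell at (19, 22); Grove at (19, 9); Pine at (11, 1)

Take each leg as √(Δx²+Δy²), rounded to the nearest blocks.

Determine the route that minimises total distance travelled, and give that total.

Shortest round trip = 56 blocks.

Easton→Willow→Spruce→Orwell→Grove→Pine→Easton: 20+7+14+13+11+18 = 83
Easton→Willow→Spruce→Orwell→Pine→Grove→Easton: 20+7+14+22+11+7 = 81
Easton→Willow→Spruce→Grove→Orwell→Pine→Easton: 20+7+9+13+22+18 = 89
Easton→Willow→Spruce→Grove→Pine→Orwell→Easton: 20+7+9+11+22+8 = 77
Easton→Willow→Spruce→Pine→Orwell→Grove→Easton: 20+7+10+22+13+7 = 79
Easton→Willow→Spruce→Pine→Grove→Orwell→Easton: 20+7+10+11+13+8 = 69
Easton→Willow→Orwell→Spruce→Grove→Pine→Easton: 20+21+14+9+11+18 = 93
Easton→Willow→Orwell→Spruce→Pine→Grove→Easton: 20+21+14+10+11+7 = 83
Easton→Willow→Orwell→Grove→Spruce→Pine→Easton: 20+21+13+9+10+18 = 91
Easton→Willow→Orwell→Grove→Pine→Spruce→Easton: 20+21+13+11+10+13 = 88
Easton→Willow→Orwell→Pine→Spruce→Grove→Easton: 20+21+22+10+9+7 = 89
Easton→Willow→Orwell→Pine→Grove→Spruce→Easton: 20+21+22+11+9+13 = 96
Easton→Willow→Grove→Spruce→Orwell→Pine→Easton: 20+15+9+14+22+18 = 98
Easton→Willow→Grove→Spruce→Pine→Orwell→Easton: 20+15+9+10+22+8 = 84
… (46 more)
Easton→Orwell→Spruce→Willow→Pine→Grove→Easton: 8+14+7+9+11+7 = 56  ← best
The minimum is 56.
One optimal route: Easton → Orwell → Spruce → Willow → Pine → Grove → Easton (or its reverse).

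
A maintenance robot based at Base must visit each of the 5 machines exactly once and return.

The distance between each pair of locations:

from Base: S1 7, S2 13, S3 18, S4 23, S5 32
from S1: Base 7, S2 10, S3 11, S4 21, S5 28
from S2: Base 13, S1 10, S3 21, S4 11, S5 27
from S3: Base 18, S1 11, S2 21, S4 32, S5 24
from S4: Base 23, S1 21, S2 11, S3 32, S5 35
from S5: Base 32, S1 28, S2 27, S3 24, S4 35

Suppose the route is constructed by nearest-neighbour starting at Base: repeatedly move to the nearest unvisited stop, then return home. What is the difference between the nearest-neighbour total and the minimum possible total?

From Base: S1=7, S2=13, S3=18, S4=23, S5=32 → choose S1 (7).
From S1: S2=10, S3=11, S4=21, S5=28 → choose S2 (10).
From S2: S4=11, S3=21, S5=27 → choose S4 (11).
From S4: S3=32, S5=35 → choose S3 (32).
From S3: S5=24 → choose S5 (24).
NN route Base → S1 → S2 → S4 → S3 → S5 → Base costs 116.
Optimal: Base → S1 → S3 → S5 → S4 → S2 → Base costs 101 (by enumerating all 60 distinct tours).
Excess = 116 − 101 = 15.

Excess over optimum: 15.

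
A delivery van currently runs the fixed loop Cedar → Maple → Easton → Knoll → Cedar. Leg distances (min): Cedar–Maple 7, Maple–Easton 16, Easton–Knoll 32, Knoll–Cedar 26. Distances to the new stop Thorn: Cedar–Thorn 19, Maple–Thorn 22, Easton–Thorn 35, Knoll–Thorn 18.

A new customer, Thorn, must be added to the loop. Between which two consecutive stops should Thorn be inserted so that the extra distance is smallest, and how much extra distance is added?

+11 min — insert Thorn between Knoll and Cedar.

Insertion cost between consecutive stops i–j is d(i,Thorn) + d(Thorn,j) − d(i,j):
  between Cedar and Maple: 19 + 22 − 7 = 34
  between Maple and Easton: 22 + 35 − 16 = 41
  between Easton and Knoll: 35 + 18 − 32 = 21
  between Knoll and Cedar: 18 + 19 − 26 = 11
Cheapest insertion is between Knoll and Cedar, adding 11.
New total = 81 + 11 = 92.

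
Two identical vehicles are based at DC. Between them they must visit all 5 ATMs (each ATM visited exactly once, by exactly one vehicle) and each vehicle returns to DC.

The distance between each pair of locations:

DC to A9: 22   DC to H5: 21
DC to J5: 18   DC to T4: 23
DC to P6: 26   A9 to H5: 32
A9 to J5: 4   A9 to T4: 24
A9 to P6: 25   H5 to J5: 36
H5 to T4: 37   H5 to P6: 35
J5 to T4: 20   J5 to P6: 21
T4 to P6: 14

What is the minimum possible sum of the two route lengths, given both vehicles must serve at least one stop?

Minimum combined distance: 126.

There are 2^4 − 1 = 15 ways to divide the 5 stops into two non-empty groups. For each, the best each vehicle can do is its own shortest tour through its group:
  {A9} + {H5, J5, T4, P6}: 44 + 108 = 152
  {H5} + {A9, J5, T4, P6}: 42 + 84 = 126
  {A9, H5} + {J5, T4, P6}: 75 + 76 = 151
  {J5} + {A9, H5, T4, P6}: 36 + 115 = 151
  {A9, J5} + {H5, T4, P6}: 44 + 93 = 137
  {H5, J5} + {A9, T4, P6}: 75 + 84 = 159
  … (15 splits in total)
Best: vehicle 1 DC → H5 → DC = 42; vehicle 2 DC → A9 → J5 → P6 → T4 → DC = 84; combined 126.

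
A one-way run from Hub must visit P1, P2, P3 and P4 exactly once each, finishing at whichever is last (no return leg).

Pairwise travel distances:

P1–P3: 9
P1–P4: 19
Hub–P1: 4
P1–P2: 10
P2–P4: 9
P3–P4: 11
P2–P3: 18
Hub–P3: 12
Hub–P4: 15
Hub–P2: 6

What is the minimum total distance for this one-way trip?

33 — the minimum one-way total.

There are 4! = 24 possible orderings.
Hub - P1 - P2 - P3 - P4: 4+10+18+11 = 43
Hub - P1 - P2 - P4 - P3: 4+10+9+11 = 34
Hub - P1 - P3 - P2 - P4: 4+9+18+9 = 40
Hub - P1 - P3 - P4 - P2: 4+9+11+9 = 33
Hub - P1 - P4 - P2 - P3: 4+19+9+18 = 50
Hub - P1 - P4 - P3 - P2: 4+19+11+18 = 52
Hub - P2 - P1 - P3 - P4: 6+10+9+11 = 36
Hub - P2 - P1 - P4 - P3: 6+10+19+11 = 46
Hub - P2 - P3 - P1 - P4: 6+18+9+19 = 52
Hub - P2 - P3 - P4 - P1: 6+18+11+19 = 54
Hub - P2 - P4 - P1 - P3: 6+9+19+9 = 43
Hub - P2 - P4 - P3 - P1: 6+9+11+9 = 35
Hub - P3 - P1 - P2 - P4: 12+9+10+9 = 40
Hub - P3 - P1 - P4 - P2: 12+9+19+9 = 49
… (10 more)
The minimum is 33.
One shortest path: Hub → P1 → P3 → P4 → P2.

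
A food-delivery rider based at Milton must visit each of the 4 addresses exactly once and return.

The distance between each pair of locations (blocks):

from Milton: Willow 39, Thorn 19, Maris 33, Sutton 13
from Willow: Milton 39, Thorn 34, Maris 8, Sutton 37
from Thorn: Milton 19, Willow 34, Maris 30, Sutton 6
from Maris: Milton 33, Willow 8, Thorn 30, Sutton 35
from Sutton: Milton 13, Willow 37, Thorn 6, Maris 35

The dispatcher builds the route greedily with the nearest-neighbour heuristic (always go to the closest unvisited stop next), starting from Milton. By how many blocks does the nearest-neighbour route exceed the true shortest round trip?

From Milton: Sutton=13, Thorn=19, Maris=33, Willow=39 → choose Sutton (13).
From Sutton: Thorn=6, Maris=35, Willow=37 → choose Thorn (6).
From Thorn: Maris=30, Willow=34 → choose Maris (30).
From Maris: Willow=8 → choose Willow (8).
NN route Milton → Sutton → Thorn → Maris → Willow → Milton costs 96.
Optimal: Milton → Maris → Willow → Thorn → Sutton → Milton costs 94 (by enumerating all 12 distinct tours).
Excess = 96 − 94 = 2.

2 blocks longer than the optimal tour.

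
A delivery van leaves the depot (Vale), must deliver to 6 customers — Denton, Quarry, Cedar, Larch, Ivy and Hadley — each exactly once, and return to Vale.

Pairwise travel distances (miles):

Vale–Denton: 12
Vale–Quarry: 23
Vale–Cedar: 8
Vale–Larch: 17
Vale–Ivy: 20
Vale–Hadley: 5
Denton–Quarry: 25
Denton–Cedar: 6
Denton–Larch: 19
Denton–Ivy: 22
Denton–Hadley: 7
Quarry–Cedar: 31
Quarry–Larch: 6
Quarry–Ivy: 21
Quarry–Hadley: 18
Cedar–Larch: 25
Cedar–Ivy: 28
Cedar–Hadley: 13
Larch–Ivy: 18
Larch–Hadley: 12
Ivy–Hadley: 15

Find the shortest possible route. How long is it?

Minimum total distance: 80 miles.

With 6 stops there are 6!/2 = 360 distinct round trips (a route and its reverse cost the same).
Vale - Denton - Quarry - Cedar - Larch - Ivy - Hadley - Vale: 12+25+31+25+18+15+5 = 131
Vale - Denton - Quarry - Cedar - Larch - Hadley - Ivy - Vale: 12+25+31+25+12+15+20 = 140
Vale - Denton - Quarry - Cedar - Ivy - Larch - Hadley - Vale: 12+25+31+28+18+12+5 = 131
Vale - Denton - Quarry - Cedar - Ivy - Hadley - Larch - Vale: 12+25+31+28+15+12+17 = 140
Vale - Denton - Quarry - Cedar - Hadley - Larch - Ivy - Vale: 12+25+31+13+12+18+20 = 131
Vale - Denton - Quarry - Cedar - Hadley - Ivy - Larch - Vale: 12+25+31+13+15+18+17 = 131
Vale - Denton - Quarry - Larch - Cedar - Ivy - Hadley - Vale: 12+25+6+25+28+15+5 = 116
Vale - Denton - Quarry - Larch - Cedar - Hadley - Ivy - Vale: 12+25+6+25+13+15+20 = 116
… (352 more)
Vale - Cedar - Denton - Larch - Quarry - Ivy - Hadley - Vale: 8+6+19+6+21+15+5 = 80  ← best
The minimum is 80.
One optimal route: Vale → Cedar → Denton → Larch → Quarry → Ivy → Hadley → Vale (or its reverse).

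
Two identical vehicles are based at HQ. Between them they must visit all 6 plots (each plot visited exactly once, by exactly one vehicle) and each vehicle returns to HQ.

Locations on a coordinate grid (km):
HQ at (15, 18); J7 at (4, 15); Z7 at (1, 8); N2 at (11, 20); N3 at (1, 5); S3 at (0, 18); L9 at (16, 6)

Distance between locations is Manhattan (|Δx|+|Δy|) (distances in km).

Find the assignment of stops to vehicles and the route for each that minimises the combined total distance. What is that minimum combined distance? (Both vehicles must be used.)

Try each way of splitting the stops between the two vehicles (each non-empty) and, for each split, find the best tour for each vehicle:
  {J7} + {Z7, N2, N3, S3, L9}: 28 + 62 = 90
  {Z7} + {J7, N2, N3, S3, L9}: 48 + 68 = 116
  {J7, Z7} + {N2, N3, S3, L9}: 48 + 62 = 110
  {N2} + {J7, Z7, N3, S3, L9}: 12 + 64 = 76
  {J7, N2} + {Z7, N3, S3, L9}: 32 + 58 = 90
  {Z7, N2} + {J7, N3, S3, L9}: 52 + 64 = 116
  … (31 splits in total)
Best: vehicle 1 HQ → N2 → HQ = 12; vehicle 2 HQ → J7 → S3 → Z7 → N3 → L9 → HQ = 64; combined 76.

76 km — the smallest possible combined total.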